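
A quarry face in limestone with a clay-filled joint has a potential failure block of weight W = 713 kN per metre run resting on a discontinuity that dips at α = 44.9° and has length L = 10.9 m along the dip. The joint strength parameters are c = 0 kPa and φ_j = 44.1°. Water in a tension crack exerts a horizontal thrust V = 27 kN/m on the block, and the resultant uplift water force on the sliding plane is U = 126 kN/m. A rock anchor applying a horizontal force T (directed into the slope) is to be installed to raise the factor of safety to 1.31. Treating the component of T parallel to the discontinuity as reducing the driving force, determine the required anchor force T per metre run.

T = 208 kN/m

Resolving forces along and normal to the sliding plane, with the horizontal anchor force T adding T·sinα to the effective normal force and T·cosα acting up the plane against the driving force:
FS = [cL + (W cosα − U − V sinα + T sinα) tanφ_j] / [W sinα + V cosα − T cosα]
Without the anchor: N' = 360.0 kN/m, driving T_d = 522.4 kN/m, resisting R = 0·10.9 + 360.0·tan44.1° = 348.9 kN/m, FS = 0.67.
Setting FS = 1.31 and solving for T:
1.31·(522.4 − T cos44.9°) = 348.9 + T sin44.9°·tan44.1°
T·(sin44.9°·tan44.1° + 1.31·cos44.9°) = 1.31·522.4 − 348.9
T·(0.7059·0.9691 + 1.31·0.7083) = 684.4 − 348.9 = 335.5
T·1.6120 = 335.5
T = 208.1 kN/m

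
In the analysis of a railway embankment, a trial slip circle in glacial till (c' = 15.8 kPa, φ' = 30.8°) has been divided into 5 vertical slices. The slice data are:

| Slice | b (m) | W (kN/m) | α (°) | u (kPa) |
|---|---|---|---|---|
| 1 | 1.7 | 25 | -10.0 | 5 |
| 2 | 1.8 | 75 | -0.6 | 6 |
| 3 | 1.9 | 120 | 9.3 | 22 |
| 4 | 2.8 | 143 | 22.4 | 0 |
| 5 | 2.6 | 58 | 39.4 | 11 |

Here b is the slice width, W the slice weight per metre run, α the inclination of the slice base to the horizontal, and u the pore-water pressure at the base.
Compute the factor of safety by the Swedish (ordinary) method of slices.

Ordinary method of slices: FS = Σ[c'·Δl_i + (W_i cosα_i − u_i·Δl_i)·tanφ'] / Σ W_i sinα_i, with Δl_i = b_i / cosα_i.
Slice 1: Δl = 1.7/cos(-10.0°) = 1.726 m; N'_1 = 25·cos(-10.0°) − 5·1.726 = 16.0; c'Δl = 27.27; W sinα = -4.3
Slice 2: Δl = 1.8/cos(-0.6°) = 1.800 m; N'_2 = 75·cos(-0.6°) − 6·1.800 = 64.2; c'Δl = 28.44; W sinα = -0.8
Slice 3: Δl = 1.9/cos9.3° = 1.925 m; N'_3 = 120·cos9.3° − 22·1.925 = 76.1; c'Δl = 30.42; W sinα = 19.4
Slice 4: Δl = 2.8/cos22.4° = 3.029 m; N'_4 = 143·cos22.4° − 0·3.029 = 132.2; c'Δl = 47.85; W sinα = 54.5
Slice 5: Δl = 2.6/cos39.4° = 3.365 m; N'_5 = 58·cos39.4° − 11·3.365 = 7.8; c'Δl = 53.16; W sinα = 36.8
Σc'Δl = 187.1 kN/m; ΣN' = 296.3 kN/m; ΣW sinα = 105.6 kN/m
Resisting = 187.1 + 296.3·tan30.8° = 187.1 + 176.6 = 363.8 kN/m
FS = 363.8 / 105.6 = 3.446

FS = 3.45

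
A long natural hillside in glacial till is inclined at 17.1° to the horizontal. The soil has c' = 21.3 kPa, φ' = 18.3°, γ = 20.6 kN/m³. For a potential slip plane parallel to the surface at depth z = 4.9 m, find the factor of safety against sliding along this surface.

For an infinite slope with a slip plane parallel to the surface (no pore pressure): FS = [c' + γz cos²β tanφ'] / [γz sinβ cosβ].
γz = 20.6·4.9 = 100.94 kN/m²
Numerator = 21.3 + 100.94·cos²17.1°·tan18.3° = 21.3 + 100.94·0.9135·0.3307 = 51.796 kPa
Denominator = 100.94·sin17.1°·cos17.1° = 100.94·0.2940·0.9558 = 28.368 kPa
FS = 51.796 / 28.368 = 1.826

FS = 1.83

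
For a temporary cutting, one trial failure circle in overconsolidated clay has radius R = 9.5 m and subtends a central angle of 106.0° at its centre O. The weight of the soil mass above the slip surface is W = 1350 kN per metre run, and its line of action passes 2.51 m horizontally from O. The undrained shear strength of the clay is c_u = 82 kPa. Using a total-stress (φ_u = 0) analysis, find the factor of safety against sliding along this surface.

Taking moments about the centre O, the resisting moment is provided by the undrained shear strength acting along the arc:
Arc length L_a = R·θ = 9.5·(106.0°·π/180) = 9.5·1.8500 = 17.58 m
M_R = c_u·L_a·R = 82·17.58·9.5 = 13691.3 kN·m/m
M_D = W·d = 1350·2.51 = 3388.5 kN·m/m
FS = M_R / M_D = 13691.3 / 3388.5 = 4.041

FS = 4.04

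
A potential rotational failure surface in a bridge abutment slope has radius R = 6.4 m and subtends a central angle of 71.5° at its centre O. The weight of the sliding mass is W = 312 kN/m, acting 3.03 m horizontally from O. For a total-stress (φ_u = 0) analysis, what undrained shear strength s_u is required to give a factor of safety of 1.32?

FS = s_u·L_a·R / (W·d), so s_u = FS·W·d / (L_a·R).
Arc length L_a = R·θ = 6.4·(71.5°·π/180) = 6.4·1.2479 = 7.99 m
s_u = 1.32·312·3.03 / (7.99·6.4) = 1247.9 / 51.11 = 24.41 kPa

s_u = 24.4 kPa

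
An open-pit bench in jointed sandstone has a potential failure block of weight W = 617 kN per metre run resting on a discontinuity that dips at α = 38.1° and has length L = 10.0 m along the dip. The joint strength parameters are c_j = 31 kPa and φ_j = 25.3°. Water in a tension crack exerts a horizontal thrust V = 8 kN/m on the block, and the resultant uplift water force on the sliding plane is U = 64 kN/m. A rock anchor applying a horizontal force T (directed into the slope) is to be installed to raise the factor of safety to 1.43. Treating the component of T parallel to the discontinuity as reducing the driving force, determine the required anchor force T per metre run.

T = 33 kN/m

Resolving forces along and normal to the sliding plane, with the horizontal anchor force T adding T·sinα to the effective normal force and T·cosα acting up the plane against the driving force:
FS = [c_jL + (W cosα − U − V sinα + T sinα) tanφ_j] / [W sinα + V cosα − T cosα]
Without the anchor: N' = 416.6 kN/m, driving T_d = 387.0 kN/m, resisting R = 31·10.0 + 416.6·tan25.3° = 506.9 kN/m, FS = 1.31.
Setting FS = 1.43 and solving for T:
1.43·(387.0 − T cos38.1°) = 506.9 + T sin38.1°·tan25.3°
T·(sin38.1°·tan25.3° + 1.43·cos38.1°) = 1.43·387.0 − 506.9
T·(0.6170·0.4727 + 1.43·0.7869) = 553.4 − 506.9 = 46.5
T·1.4170 = 46.5
T = 32.8 kN/m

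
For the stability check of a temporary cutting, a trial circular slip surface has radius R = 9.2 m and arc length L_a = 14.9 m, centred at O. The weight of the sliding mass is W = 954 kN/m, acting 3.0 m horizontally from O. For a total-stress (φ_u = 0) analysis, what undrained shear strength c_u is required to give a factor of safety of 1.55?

FS = c_u·L_a·R / (W·d), so c_u = FS·W·d / (L_a·R).
c_u = 1.55·954·3.0 / (14.90·9.2) = 4436.1 / 137.08 = 32.36 kPa

c_u = 32.4 kPa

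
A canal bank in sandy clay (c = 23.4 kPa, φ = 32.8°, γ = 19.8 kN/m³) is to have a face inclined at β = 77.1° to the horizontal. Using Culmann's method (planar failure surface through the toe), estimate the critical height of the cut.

H_c = 13.62 m

Culmann's analysis gives the critical failure plane at α_cr = (β + φ)/2 = (77.1 + 32.8)/2 = 54.9°, and the critical height
H_c = (4c/γ) · sinβ cosφ / [1 − cos(β − φ)]
    = (4·23.4/19.8) · sin77.1°·cos32.8° / [1 − cos(44.3°)]
    = 4.727 · 0.9748·0.8406 / [1 − 0.7157]
    = 4.727 · 0.8194 / 0.2843
    = 13.62 m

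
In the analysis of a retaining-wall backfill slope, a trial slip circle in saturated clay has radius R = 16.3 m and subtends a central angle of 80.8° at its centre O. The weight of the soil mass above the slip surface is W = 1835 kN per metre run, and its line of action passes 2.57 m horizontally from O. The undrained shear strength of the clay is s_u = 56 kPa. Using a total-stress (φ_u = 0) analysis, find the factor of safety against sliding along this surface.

Taking moments about the centre O, the resisting moment is provided by the undrained shear strength acting along the arc:
Arc length L_a = R·θ = 16.3·(80.8°·π/180) = 16.3·1.4102 = 22.99 m
M_R = s_u·L_a·R = 56·22.99·16.3 = 20982.2 kN·m/m
M_D = W·d = 1835·2.57 = 4715.9 kN·m/m
FS = M_R / M_D = 20982.2 / 4715.9 = 4.449

FS = 4.45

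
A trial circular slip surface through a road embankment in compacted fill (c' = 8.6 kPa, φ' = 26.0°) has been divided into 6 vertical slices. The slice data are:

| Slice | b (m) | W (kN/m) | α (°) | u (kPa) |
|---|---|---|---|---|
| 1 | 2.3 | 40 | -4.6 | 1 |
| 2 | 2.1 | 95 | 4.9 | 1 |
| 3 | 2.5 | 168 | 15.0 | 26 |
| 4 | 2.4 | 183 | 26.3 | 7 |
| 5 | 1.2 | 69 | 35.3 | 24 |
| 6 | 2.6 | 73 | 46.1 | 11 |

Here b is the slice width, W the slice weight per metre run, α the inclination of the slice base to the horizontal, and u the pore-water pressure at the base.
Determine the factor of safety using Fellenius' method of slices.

FS = 1.46

Ordinary method of slices: FS = Σ[c'·Δl_i + (W_i cosα_i − u_i·Δl_i)·tanφ'] / Σ W_i sinα_i, with Δl_i = b_i / cosα_i.
Slice 1: Δl = 2.3/cos(-4.6°) = 2.307 m; N'_1 = 40·cos(-4.6°) − 1·2.307 = 37.6; c'Δl = 19.84; W sinα = -3.2
Slice 2: Δl = 2.1/cos4.9° = 2.108 m; N'_2 = 95·cos4.9° − 1·2.108 = 92.5; c'Δl = 18.13; W sinα = 8.1
Slice 3: Δl = 2.5/cos15.0° = 2.588 m; N'_3 = 168·cos15.0° − 26·2.588 = 95.0; c'Δl = 22.26; W sinα = 43.5
Slice 4: Δl = 2.4/cos26.3° = 2.677 m; N'_4 = 183·cos26.3° − 7·2.677 = 145.3; c'Δl = 23.02; W sinα = 81.1
Slice 5: Δl = 1.2/cos35.3° = 1.470 m; N'_5 = 69·cos35.3° − 24·1.470 = 21.0; c'Δl = 12.64; W sinα = 39.9
Slice 6: Δl = 2.6/cos46.1° = 3.750 m; N'_6 = 73·cos46.1° − 11·3.750 = 9.4; c'Δl = 32.25; W sinα = 52.6
Σc'Δl = 128.1 kN/m; ΣN' = 400.8 kN/m; ΣW sinα = 221.9 kN/m
Resisting = 128.1 + 400.8·tan26.0° = 128.1 + 195.5 = 323.6 kN/m
FS = 323.6 / 221.9 = 1.458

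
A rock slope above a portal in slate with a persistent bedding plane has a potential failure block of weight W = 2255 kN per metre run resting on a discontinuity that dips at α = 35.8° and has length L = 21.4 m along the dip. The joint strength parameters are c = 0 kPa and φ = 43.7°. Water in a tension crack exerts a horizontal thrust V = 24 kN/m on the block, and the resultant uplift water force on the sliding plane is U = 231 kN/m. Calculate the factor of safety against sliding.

FS = 1.13

Resolving the block weight along and normal to the plane and applying the Mohr–Coulomb strength on the joint:
N' = W cosα − U − V sinα = 2255·cos35.8° − 231 − 24·sin35.8° = 1583.9 kN/m
Driving force T = W sinα + V cosα = 2255·sin35.8° + 24·cos35.8° = 1338.5 kN/m
Resisting force R = c·L + N'·tanφ = 0·21.4 + 1583.9·tan43.7° = 0.0 + 1513.6 = 1513.6 kN/m
FS = R / T = 1513.6 / 1338.5 = 1.131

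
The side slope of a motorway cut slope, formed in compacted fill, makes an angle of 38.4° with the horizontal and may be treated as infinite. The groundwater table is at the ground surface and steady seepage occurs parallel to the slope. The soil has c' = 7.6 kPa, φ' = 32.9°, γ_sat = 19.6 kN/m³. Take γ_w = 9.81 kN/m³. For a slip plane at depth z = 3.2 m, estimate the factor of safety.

With seepage parallel to the slope and the water table at the surface, the effective normal stress on the slip plane uses the buoyant unit weight γ' = γ_sat − γ_w while the driving shear stress uses γ_sat:
FS = [c' + γ' z cos²β tanφ'] / [γ_sat z sinβ cosβ]
γ' = 19.6 − 9.81 = 9.79 kN/m³
Numerator = 7.6 + 9.79·3.2·cos²38.4°·tan32.9° = 7.6 + 9.79·3.2·0.6142·0.6469 = 20.047 kPa
Denominator = 19.6·3.2·sin38.4°·cos38.4° = 19.6·3.2·0.6211·0.7837 = 30.531 kPa
FS = 20.047 / 30.531 = 0.657

FS = 0.66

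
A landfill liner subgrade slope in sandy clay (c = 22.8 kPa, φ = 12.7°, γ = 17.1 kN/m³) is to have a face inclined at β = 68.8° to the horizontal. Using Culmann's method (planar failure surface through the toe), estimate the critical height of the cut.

Culmann's analysis gives the critical failure plane at α_cr = (β + φ)/2 = (68.8 + 12.7)/2 = 40.8°, and the critical height
H_c = (4c/γ) · sinβ cosφ / [1 − cos(β − φ)]
    = (4·22.8/17.1) · sin68.8°·cos12.7° / [1 − cos(56.1°)]
    = 5.333 · 0.9323·0.9755 / [1 − 0.5577]
    = 5.333 · 0.9095 / 0.4423
    = 10.97 m

H_c = 10.97 m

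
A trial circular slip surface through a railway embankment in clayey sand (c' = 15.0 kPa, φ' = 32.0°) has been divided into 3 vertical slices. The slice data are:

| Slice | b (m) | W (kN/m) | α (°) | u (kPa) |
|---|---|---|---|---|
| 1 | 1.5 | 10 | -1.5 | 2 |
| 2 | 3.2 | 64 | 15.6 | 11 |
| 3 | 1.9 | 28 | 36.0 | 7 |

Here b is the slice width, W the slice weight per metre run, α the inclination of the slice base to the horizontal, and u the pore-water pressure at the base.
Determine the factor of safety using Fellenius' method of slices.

FS = 3.94

Ordinary method of slices: FS = Σ[c'·Δl_i + (W_i cosα_i − u_i·Δl_i)·tanφ'] / Σ W_i sinα_i, with Δl_i = b_i / cosα_i.
Slice 1: Δl = 1.5/cos(-1.5°) = 1.501 m; N'_1 = 10·cos(-1.5°) − 2·1.501 = 7.0; c'Δl = 22.51; W sinα = -0.3
Slice 2: Δl = 3.2/cos15.6° = 3.322 m; N'_2 = 64·cos15.6° − 11·3.322 = 25.1; c'Δl = 49.84; W sinα = 17.2
Slice 3: Δl = 1.9/cos36.0° = 2.349 m; N'_3 = 28·cos36.0° − 7·2.349 = 6.2; c'Δl = 35.23; W sinα = 16.5
Σc'Δl = 107.6 kN/m; ΣN' = 38.3 kN/m; ΣW sinα = 33.4 kN/m
Resisting = 107.6 + 38.3·tan32.0° = 107.6 + 23.9 = 131.5 kN/m
FS = 131.5 / 33.4 = 3.936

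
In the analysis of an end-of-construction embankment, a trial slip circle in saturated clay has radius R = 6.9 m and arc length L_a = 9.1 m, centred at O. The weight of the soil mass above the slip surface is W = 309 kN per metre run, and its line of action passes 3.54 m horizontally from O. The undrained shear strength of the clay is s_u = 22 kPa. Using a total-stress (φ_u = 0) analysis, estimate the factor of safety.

Taking moments about the centre O, the resisting moment is provided by the undrained shear strength acting along the arc:
M_R = s_u·L_a·R = 22·9.10·6.9 = 1381.4 kN·m/m
M_D = W·d = 309·3.54 = 1093.9 kN·m/m
FS = M_R / M_D = 1381.4 / 1093.9 = 1.263

FS = 1.26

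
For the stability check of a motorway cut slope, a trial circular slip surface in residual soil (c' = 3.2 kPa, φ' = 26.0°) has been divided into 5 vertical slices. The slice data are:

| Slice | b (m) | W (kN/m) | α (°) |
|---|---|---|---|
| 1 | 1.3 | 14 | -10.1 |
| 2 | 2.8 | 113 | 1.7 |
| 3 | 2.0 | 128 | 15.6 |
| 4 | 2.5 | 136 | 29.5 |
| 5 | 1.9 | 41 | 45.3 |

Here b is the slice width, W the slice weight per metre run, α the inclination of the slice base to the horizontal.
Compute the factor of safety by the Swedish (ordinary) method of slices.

FS = 1.76

Ordinary method of slices: FS = Σ[c'·Δl_i + (W_i cosα_i)·tanφ'] / Σ W_i sinα_i, with Δl_i = b_i / cosα_i.
Slice 1: Δl = 1.3/cos(-10.1°) = 1.320 m; N'_1 = 14·cos(-10.1°) = 13.8; c'Δl = 4.23; W sinα = -2.5
Slice 2: Δl = 2.8/cos1.7° = 2.801 m; N'_2 = 113·cos1.7° = 113.0; c'Δl = 8.96; W sinα = 3.4
Slice 3: Δl = 2.0/cos15.6° = 2.076 m; N'_3 = 128·cos15.6° = 123.3; c'Δl = 6.64; W sinα = 34.4
Slice 4: Δl = 2.5/cos29.5° = 2.872 m; N'_4 = 136·cos29.5° = 118.4; c'Δl = 9.19; W sinα = 67.0
Slice 5: Δl = 1.9/cos45.3° = 2.701 m; N'_5 = 41·cos45.3° = 28.8; c'Δl = 8.64; W sinα = 29.1
Σc'Δl = 37.7 kN/m; ΣN' = 397.2 kN/m; ΣW sinα = 131.4 kN/m
Resisting = 37.7 + 397.2·tan26.0° = 37.7 + 193.7 = 231.4 kN/m
FS = 231.4 / 131.4 = 1.761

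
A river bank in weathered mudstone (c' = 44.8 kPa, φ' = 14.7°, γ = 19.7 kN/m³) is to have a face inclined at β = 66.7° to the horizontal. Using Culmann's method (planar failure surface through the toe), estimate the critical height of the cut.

Culmann's analysis gives the critical failure plane at α_cr = (β + φ')/2 = (66.7 + 14.7)/2 = 40.7°, and the critical height
H_c = (4c'/γ) · sinβ cosφ' / [1 − cos(β − φ')]
    = (4·44.8/19.7) · sin66.7°·cos14.7° / [1 − cos(52.0°)]
    = 9.096 · 0.9184·0.9673 / [1 − 0.6157]
    = 9.096 · 0.8884 / 0.3843
    = 21.03 m

H_c = 21.03 m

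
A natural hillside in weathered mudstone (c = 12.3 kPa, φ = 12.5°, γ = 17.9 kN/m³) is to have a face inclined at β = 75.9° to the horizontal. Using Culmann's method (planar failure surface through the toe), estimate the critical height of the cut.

Culmann's analysis gives the critical failure plane at α_cr = (β + φ)/2 = (75.9 + 12.5)/2 = 44.2°, and the critical height
H_c = (4c/γ) · sinβ cosφ / [1 − cos(β − φ)]
    = (4·12.3/17.9) · sin75.9°·cos12.5° / [1 − cos(63.4°)]
    = 2.749 · 0.9699·0.9763 / [1 − 0.4478]
    = 2.749 · 0.9469 / 0.5522
    = 4.71 m

H_c = 4.71 m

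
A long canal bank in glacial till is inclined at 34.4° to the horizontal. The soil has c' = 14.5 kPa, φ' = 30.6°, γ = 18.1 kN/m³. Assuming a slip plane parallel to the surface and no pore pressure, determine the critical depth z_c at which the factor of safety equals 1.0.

Setting FS = 1.00 in FS = [c' + γz cos²β tanφ'] / [γz sinβ cosβ] and solving for z:
z = c' / [γ cosβ (FS·sinβ − cosβ·tanφ')]
  = 14.5 / [18.1·cos34.4°·(1.00·sin34.4° − cos34.4°·tan30.6°)]
  = 14.5 / [18.1·0.8251·(1.00·0.5650 − 0.8251·0.5914)]
  = 14.5 / 1.1499 = 12.610 m

z_c = 12.61 m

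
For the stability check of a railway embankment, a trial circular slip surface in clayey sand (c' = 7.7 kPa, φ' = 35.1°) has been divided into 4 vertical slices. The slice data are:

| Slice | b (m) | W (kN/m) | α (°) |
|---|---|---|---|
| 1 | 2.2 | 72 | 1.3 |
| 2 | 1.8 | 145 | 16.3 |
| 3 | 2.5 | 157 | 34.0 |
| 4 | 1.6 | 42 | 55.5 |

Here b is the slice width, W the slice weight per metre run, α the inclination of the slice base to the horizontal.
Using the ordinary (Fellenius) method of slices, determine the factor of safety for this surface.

Ordinary method of slices: FS = Σ[c'·Δl_i + (W_i cosα_i)·tanφ'] / Σ W_i sinα_i, with Δl_i = b_i / cosα_i.
Slice 1: Δl = 2.2/cos1.3° = 2.201 m; N'_1 = 72·cos1.3° = 72.0; c'Δl = 16.94; W sinα = 1.6
Slice 2: Δl = 1.8/cos16.3° = 1.875 m; N'_2 = 145·cos16.3° = 139.2; c'Δl = 14.44; W sinα = 40.7
Slice 3: Δl = 2.5/cos34.0° = 3.016 m; N'_3 = 157·cos34.0° = 130.2; c'Δl = 23.22; W sinα = 87.8
Slice 4: Δl = 1.6/cos55.5° = 2.825 m; N'_4 = 42·cos55.5° = 23.8; c'Δl = 21.75; W sinα = 34.6
Σc'Δl = 76.4 kN/m; ΣN' = 365.1 kN/m; ΣW sinα = 164.7 kN/m
Resisting = 76.4 + 365.1·tan35.1° = 76.4 + 256.6 = 333.0 kN/m
FS = 333.0 / 164.7 = 2.021

FS = 2.02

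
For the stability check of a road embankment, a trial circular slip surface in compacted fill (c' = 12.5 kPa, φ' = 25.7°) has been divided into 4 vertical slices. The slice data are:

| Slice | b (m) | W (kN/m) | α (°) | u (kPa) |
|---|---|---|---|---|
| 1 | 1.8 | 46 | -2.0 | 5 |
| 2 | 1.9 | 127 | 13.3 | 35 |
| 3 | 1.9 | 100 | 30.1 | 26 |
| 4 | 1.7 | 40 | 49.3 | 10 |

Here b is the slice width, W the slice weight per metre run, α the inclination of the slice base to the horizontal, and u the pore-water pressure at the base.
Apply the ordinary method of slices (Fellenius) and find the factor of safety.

FS = 1.53

Ordinary method of slices: FS = Σ[c'·Δl_i + (W_i cosα_i − u_i·Δl_i)·tanφ'] / Σ W_i sinα_i, with Δl_i = b_i / cosα_i.
Slice 1: Δl = 1.8/cos(-2.0°) = 1.801 m; N'_1 = 46·cos(-2.0°) − 5·1.801 = 37.0; c'Δl = 22.51; W sinα = -1.6
Slice 2: Δl = 1.9/cos13.3° = 1.952 m; N'_2 = 127·cos13.3° − 35·1.952 = 55.3; c'Δl = 24.40; W sinα = 29.2
Slice 3: Δl = 1.9/cos30.1° = 2.196 m; N'_3 = 100·cos30.1° − 26·2.196 = 29.4; c'Δl = 27.45; W sinα = 50.2
Slice 4: Δl = 1.7/cos49.3° = 2.607 m; N'_4 = 40·cos49.3° − 10·2.607 = 0.0; c'Δl = 32.59; W sinα = 30.3
Σc'Δl = 107.0 kN/m; ΣN' = 121.7 kN/m; ΣW sinα = 108.1 kN/m
Resisting = 107.0 + 121.7·tan25.7° = 107.0 + 58.5 = 165.5 kN/m
FS = 165.5 / 108.1 = 1.531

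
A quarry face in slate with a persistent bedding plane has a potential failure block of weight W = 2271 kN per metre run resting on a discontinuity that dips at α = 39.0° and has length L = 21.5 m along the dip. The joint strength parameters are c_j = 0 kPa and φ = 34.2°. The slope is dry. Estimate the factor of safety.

FS = 0.84

Resolving the block weight along and normal to the plane and applying the Mohr–Coulomb strength on the joint:
N' = W cosα = 2271·cos39.0° = 1764.9 kN/m
Driving force T = W sinα = 2271·sin39.0° = 1429.2 kN/m
Resisting force R = c_j·L + N'·tanφ = 0·21.5 + 1764.9·tan34.2° = 0.0 + 1199.4 = 1199.4 kN/m
FS = R / T = 1199.4 / 1429.2 = 0.839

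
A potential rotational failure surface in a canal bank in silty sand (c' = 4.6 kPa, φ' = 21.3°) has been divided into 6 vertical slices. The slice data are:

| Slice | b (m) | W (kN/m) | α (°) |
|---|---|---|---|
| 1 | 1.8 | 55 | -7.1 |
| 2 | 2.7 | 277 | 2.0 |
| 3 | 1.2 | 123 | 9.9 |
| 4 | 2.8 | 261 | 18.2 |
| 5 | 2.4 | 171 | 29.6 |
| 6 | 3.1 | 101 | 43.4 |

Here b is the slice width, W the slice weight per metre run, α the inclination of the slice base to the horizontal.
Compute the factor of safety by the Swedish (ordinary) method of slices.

FS = 1.67

Ordinary method of slices: FS = Σ[c'·Δl_i + (W_i cosα_i)·tanφ'] / Σ W_i sinα_i, with Δl_i = b_i / cosα_i.
Slice 1: Δl = 1.8/cos(-7.1°) = 1.814 m; N'_1 = 55·cos(-7.1°) = 54.6; c'Δl = 8.34; W sinα = -6.8
Slice 2: Δl = 2.7/cos2.0° = 2.702 m; N'_2 = 277·cos2.0° = 276.8; c'Δl = 12.43; W sinα = 9.7
Slice 3: Δl = 1.2/cos9.9° = 1.218 m; N'_3 = 123·cos9.9° = 121.2; c'Δl = 5.60; W sinα = 21.1
Slice 4: Δl = 2.8/cos18.2° = 2.947 m; N'_4 = 261·cos18.2° = 247.9; c'Δl = 13.56; W sinα = 81.5
Slice 5: Δl = 2.4/cos29.6° = 2.760 m; N'_5 = 171·cos29.6° = 148.7; c'Δl = 12.70; W sinα = 84.5
Slice 6: Δl = 3.1/cos43.4° = 4.267 m; N'_6 = 101·cos43.4° = 73.4; c'Δl = 19.63; W sinα = 69.4
Σc'Δl = 72.3 kN/m; ΣN' = 922.6 kN/m; ΣW sinα = 259.4 kN/m
Resisting = 72.3 + 922.6·tan21.3° = 72.3 + 359.7 = 432.0 kN/m
FS = 432.0 / 259.4 = 1.665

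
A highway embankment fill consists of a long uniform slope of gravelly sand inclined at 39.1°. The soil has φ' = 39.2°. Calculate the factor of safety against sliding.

For a dry cohesionless infinite slope the factor of safety is FS = tanφ' / tanβ.
FS = tan39.2° / tan39.1° = 0.8156 / 0.8127 = 1.004

FS = 1.00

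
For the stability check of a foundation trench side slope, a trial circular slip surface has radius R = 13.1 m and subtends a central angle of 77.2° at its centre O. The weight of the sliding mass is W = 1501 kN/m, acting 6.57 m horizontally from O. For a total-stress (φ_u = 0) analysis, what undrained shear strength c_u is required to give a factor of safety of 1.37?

c_u = 58.4 kPa

FS = c_u·L_a·R / (W·d), so c_u = FS·W·d / (L_a·R).
Arc length L_a = R·θ = 13.1·(77.2°·π/180) = 13.1·1.3474 = 17.65 m
c_u = 1.37·1501·6.57 / (17.65·13.1) = 13510.4 / 231.23 = 58.43 kPa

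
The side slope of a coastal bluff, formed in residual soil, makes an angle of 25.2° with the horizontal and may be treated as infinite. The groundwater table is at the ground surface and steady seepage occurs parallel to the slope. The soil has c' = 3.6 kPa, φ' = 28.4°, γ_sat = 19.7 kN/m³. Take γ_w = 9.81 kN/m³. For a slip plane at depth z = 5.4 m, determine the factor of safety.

FS = 0.66

With seepage parallel to the slope and the water table at the surface, the effective normal stress on the slip plane uses the buoyant unit weight γ' = γ_sat − γ_w while the driving shear stress uses γ_sat:
FS = [c' + γ' z cos²β tanφ'] / [γ_sat z sinβ cosβ]
γ' = 19.7 − 9.81 = 9.89 kN/m³
Numerator = 3.6 + 9.89·5.4·cos²25.2°·tan28.4° = 3.6 + 9.89·5.4·0.8187·0.5407 = 27.242 kPa
Denominator = 19.7·5.4·sin25.2°·cos25.2° = 19.7·5.4·0.4258·0.9048 = 40.984 kPa
FS = 27.242 / 40.984 = 0.665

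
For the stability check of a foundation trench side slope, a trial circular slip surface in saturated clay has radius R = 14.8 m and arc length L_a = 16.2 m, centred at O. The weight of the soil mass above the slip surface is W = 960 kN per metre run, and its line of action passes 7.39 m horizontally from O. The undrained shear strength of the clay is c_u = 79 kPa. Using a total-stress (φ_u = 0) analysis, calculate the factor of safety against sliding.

Taking moments about the centre O, the resisting moment is provided by the undrained shear strength acting along the arc:
M_R = c_u·L_a·R = 79·16.20·14.8 = 18941.0 kN·m/m
M_D = W·d = 960·7.39 = 7094.4 kN·m/m
FS = M_R / M_D = 18941.0 / 7094.4 = 2.670

FS = 2.67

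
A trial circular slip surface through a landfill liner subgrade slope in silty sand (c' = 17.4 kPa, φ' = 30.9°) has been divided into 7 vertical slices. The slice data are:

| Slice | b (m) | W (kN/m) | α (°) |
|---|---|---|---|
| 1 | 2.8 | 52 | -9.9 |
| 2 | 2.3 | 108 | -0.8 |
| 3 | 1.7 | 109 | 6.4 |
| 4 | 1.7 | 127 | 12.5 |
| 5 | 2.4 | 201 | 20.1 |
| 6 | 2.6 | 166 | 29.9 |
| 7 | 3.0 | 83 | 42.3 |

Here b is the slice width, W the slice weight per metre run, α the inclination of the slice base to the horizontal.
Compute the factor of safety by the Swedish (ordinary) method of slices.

FS = 3.32

Ordinary method of slices: FS = Σ[c'·Δl_i + (W_i cosα_i)·tanφ'] / Σ W_i sinα_i, with Δl_i = b_i / cosα_i.
Slice 1: Δl = 2.8/cos(-9.9°) = 2.842 m; N'_1 = 52·cos(-9.9°) = 51.2; c'Δl = 49.46; W sinα = -8.9
Slice 2: Δl = 2.3/cos(-0.8°) = 2.300 m; N'_2 = 108·cos(-0.8°) = 108.0; c'Δl = 40.02; W sinα = -1.5
Slice 3: Δl = 1.7/cos6.4° = 1.711 m; N'_3 = 109·cos6.4° = 108.3; c'Δl = 29.77; W sinα = 12.2
Slice 4: Δl = 1.7/cos12.5° = 1.741 m; N'_4 = 127·cos12.5° = 124.0; c'Δl = 30.30; W sinα = 27.5
Slice 5: Δl = 2.4/cos20.1° = 2.556 m; N'_5 = 201·cos20.1° = 188.8; c'Δl = 44.47; W sinα = 69.1
Slice 6: Δl = 2.6/cos29.9° = 2.999 m; N'_6 = 166·cos29.9° = 143.9; c'Δl = 52.19; W sinα = 82.7
Slice 7: Δl = 3.0/cos42.3° = 4.056 m; N'_7 = 83·cos42.3° = 61.4; c'Δl = 70.58; W sinα = 55.9
Σc'Δl = 316.8 kN/m; ΣN' = 785.6 kN/m; ΣW sinα = 236.9 kN/m
Resisting = 316.8 + 785.6·tan30.9° = 316.8 + 470.2 = 786.9 kN/m
FS = 786.9 / 236.9 = 3.322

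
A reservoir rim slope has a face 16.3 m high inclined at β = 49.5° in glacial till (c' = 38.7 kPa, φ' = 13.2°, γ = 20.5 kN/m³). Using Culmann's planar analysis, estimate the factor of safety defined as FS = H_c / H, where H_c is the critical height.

FS = 1.77

H_c = (4c'/γ) · sinβ cosφ' / [1 − cos(β − φ')]
    = (4·38.7/20.5) · sin49.5°·cos13.2° / [1 − cos36.3°]
    = 7.551 · 0.7403 / 0.1941 = 28.81 m
FS = H_c / H = 28.81 / 16.3 = 1.767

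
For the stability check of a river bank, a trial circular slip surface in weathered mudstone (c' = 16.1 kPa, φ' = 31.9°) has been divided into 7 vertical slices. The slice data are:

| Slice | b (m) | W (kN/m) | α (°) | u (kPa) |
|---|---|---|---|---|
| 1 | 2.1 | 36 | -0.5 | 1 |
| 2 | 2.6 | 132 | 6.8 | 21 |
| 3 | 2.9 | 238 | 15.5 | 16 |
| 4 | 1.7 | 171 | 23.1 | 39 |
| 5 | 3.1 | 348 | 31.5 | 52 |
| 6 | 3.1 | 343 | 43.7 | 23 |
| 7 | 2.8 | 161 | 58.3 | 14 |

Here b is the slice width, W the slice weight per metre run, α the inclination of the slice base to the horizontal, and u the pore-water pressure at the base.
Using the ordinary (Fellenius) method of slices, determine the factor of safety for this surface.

Ordinary method of slices: FS = Σ[c'·Δl_i + (W_i cosα_i − u_i·Δl_i)·tanφ'] / Σ W_i sinα_i, with Δl_i = b_i / cosα_i.
Slice 1: Δl = 2.1/cos(-0.5°) = 2.100 m; N'_1 = 36·cos(-0.5°) − 1·2.100 = 33.9; c'Δl = 33.81; W sinα = -0.3
Slice 2: Δl = 2.6/cos6.8° = 2.618 m; N'_2 = 132·cos6.8° − 21·2.618 = 76.1; c'Δl = 42.16; W sinα = 15.6
Slice 3: Δl = 2.9/cos15.5° = 3.009 m; N'_3 = 238·cos15.5° − 16·3.009 = 181.2; c'Δl = 48.45; W sinα = 63.6
Slice 4: Δl = 1.7/cos23.1° = 1.848 m; N'_4 = 171·cos23.1° − 39·1.848 = 85.2; c'Δl = 29.76; W sinα = 67.1
Slice 5: Δl = 3.1/cos31.5° = 3.636 m; N'_5 = 348·cos31.5° − 52·3.636 = 107.7; c'Δl = 58.54; W sinα = 181.8
Slice 6: Δl = 3.1/cos43.7° = 4.288 m; N'_6 = 343·cos43.7° − 23·4.288 = 149.4; c'Δl = 69.03; W sinα = 237.0
Slice 7: Δl = 2.8/cos58.3° = 5.329 m; N'_7 = 161·cos58.3° − 14·5.329 = 10.0; c'Δl = 85.79; W sinα = 137.0
Σc'Δl = 367.5 kN/m; ΣN' = 643.4 kN/m; ΣW sinα = 701.8 kN/m
Resisting = 367.5 + 643.4·tan31.9° = 367.5 + 400.5 = 768.0 kN/m
FS = 768.0 / 701.8 = 1.094

FS = 1.09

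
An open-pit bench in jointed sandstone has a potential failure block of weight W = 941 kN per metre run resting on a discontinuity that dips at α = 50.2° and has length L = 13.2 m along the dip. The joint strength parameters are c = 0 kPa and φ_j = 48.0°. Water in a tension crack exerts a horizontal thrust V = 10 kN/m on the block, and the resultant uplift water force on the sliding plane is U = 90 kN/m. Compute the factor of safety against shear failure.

FS = 0.77

Resolving the block weight along and normal to the plane and applying the Mohr–Coulomb strength on the joint:
N' = W cosα − U − V sinα = 941·cos50.2° − 90 − 10·sin50.2° = 504.7 kN/m
Driving force T = W sinα + V cosα = 941·sin50.2° + 10·cos50.2° = 729.4 kN/m
Resisting force R = c·L + N'·tanφ_j = 0·13.2 + 504.7·tan48.0° = 0.0 + 560.5 = 560.5 kN/m
FS = R / T = 560.5 / 729.4 = 0.768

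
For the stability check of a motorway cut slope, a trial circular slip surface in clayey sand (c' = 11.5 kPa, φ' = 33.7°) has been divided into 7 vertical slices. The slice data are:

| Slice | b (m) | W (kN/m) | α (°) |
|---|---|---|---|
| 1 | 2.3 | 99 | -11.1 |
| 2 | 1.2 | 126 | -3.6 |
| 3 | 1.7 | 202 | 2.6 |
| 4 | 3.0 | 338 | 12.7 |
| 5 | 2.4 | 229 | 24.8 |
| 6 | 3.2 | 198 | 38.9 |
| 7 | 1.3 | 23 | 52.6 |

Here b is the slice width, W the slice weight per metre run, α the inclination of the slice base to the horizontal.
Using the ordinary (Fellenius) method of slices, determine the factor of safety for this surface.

FS = 3.22

Ordinary method of slices: FS = Σ[c'·Δl_i + (W_i cosα_i)·tanφ'] / Σ W_i sinα_i, with Δl_i = b_i / cosα_i.
Slice 1: Δl = 2.3/cos(-11.1°) = 2.344 m; N'_1 = 99·cos(-11.1°) = 97.1; c'Δl = 26.95; W sinα = -19.1
Slice 2: Δl = 1.2/cos(-3.6°) = 1.202 m; N'_2 = 126·cos(-3.6°) = 125.8; c'Δl = 13.83; W sinα = -7.9
Slice 3: Δl = 1.7/cos2.6° = 1.702 m; N'_3 = 202·cos2.6° = 201.8; c'Δl = 19.57; W sinα = 9.2
Slice 4: Δl = 3.0/cos12.7° = 3.075 m; N'_4 = 338·cos12.7° = 329.7; c'Δl = 35.37; W sinα = 74.3
Slice 5: Δl = 2.4/cos24.8° = 2.644 m; N'_5 = 229·cos24.8° = 207.9; c'Δl = 30.40; W sinα = 96.1
Slice 6: Δl = 3.2/cos38.9° = 4.112 m; N'_6 = 198·cos38.9° = 154.1; c'Δl = 47.29; W sinα = 124.3
Slice 7: Δl = 1.3/cos52.6° = 2.140 m; N'_7 = 23·cos52.6° = 14.0; c'Δl = 24.61; W sinα = 18.3
Σc'Δl = 198.0 kN/m; ΣN' = 1130.4 kN/m; ΣW sinα = 295.2 kN/m
Resisting = 198.0 + 1130.4·tan33.7° = 198.0 + 753.9 = 951.9 kN/m
FS = 951.9 / 295.2 = 3.225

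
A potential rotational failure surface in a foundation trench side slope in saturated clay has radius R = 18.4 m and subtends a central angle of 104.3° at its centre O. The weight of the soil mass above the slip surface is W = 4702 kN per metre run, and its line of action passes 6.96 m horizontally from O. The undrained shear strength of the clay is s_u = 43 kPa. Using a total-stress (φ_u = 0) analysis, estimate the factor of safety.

Taking moments about the centre O, the resisting moment is provided by the undrained shear strength acting along the arc:
Arc length L_a = R·θ = 18.4·(104.3°·π/180) = 18.4·1.8204 = 33.49 m
M_R = s_u·L_a·R = 43·33.49·18.4 = 26501.2 kN·m/m
M_D = W·d = 4702·6.96 = 32725.9 kN·m/m
FS = M_R / M_D = 26501.2 / 32725.9 = 0.810

FS = 0.81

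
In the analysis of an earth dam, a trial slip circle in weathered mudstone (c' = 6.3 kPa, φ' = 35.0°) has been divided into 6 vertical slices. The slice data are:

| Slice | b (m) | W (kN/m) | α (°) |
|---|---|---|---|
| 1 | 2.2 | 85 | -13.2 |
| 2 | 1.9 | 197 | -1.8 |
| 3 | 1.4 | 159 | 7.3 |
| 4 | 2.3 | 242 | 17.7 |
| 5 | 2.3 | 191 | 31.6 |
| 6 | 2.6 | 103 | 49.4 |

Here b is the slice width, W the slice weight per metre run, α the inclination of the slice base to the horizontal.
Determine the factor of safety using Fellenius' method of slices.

Ordinary method of slices: FS = Σ[c'·Δl_i + (W_i cosα_i)·tanφ'] / Σ W_i sinα_i, with Δl_i = b_i / cosα_i.
Slice 1: Δl = 2.2/cos(-13.2°) = 2.260 m; N'_1 = 85·cos(-13.2°) = 82.8; c'Δl = 14.24; W sinα = -19.4
Slice 2: Δl = 1.9/cos(-1.8°) = 1.901 m; N'_2 = 197·cos(-1.8°) = 196.9; c'Δl = 11.98; W sinα = -6.2
Slice 3: Δl = 1.4/cos7.3° = 1.411 m; N'_3 = 159·cos7.3° = 157.7; c'Δl = 8.89; W sinα = 20.2
Slice 4: Δl = 2.3/cos17.7° = 2.414 m; N'_4 = 242·cos17.7° = 230.5; c'Δl = 15.21; W sinα = 73.6
Slice 5: Δl = 2.3/cos31.6° = 2.700 m; N'_5 = 191·cos31.6° = 162.7; c'Δl = 17.01; W sinα = 100.1
Slice 6: Δl = 2.6/cos49.4° = 3.995 m; N'_6 = 103·cos49.4° = 67.0; c'Δl = 25.17; W sinα = 78.2
Σc'Δl = 92.5 kN/m; ΣN' = 897.6 kN/m; ΣW sinα = 246.5 kN/m
Resisting = 92.5 + 897.6·tan35.0° = 92.5 + 628.5 = 721.0 kN/m
FS = 721.0 / 246.5 = 2.925

FS = 2.93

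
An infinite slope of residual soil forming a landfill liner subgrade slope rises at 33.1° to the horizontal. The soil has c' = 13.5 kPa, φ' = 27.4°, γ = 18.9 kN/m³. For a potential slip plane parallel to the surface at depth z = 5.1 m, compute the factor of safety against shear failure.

FS = 1.10

For an infinite slope with a slip plane parallel to the surface (no pore pressure): FS = [c' + γz cos²β tanφ'] / [γz sinβ cosβ].
γz = 18.9·5.1 = 96.39 kN/m²
Numerator = 13.5 + 96.39·cos²33.1°·tan27.4° = 13.5 + 96.39·0.7018·0.5184 = 48.563 kPa
Denominator = 96.39·sin33.1°·cos33.1° = 96.39·0.5461·0.8377 = 44.096 kPa
FS = 48.563 / 44.096 = 1.101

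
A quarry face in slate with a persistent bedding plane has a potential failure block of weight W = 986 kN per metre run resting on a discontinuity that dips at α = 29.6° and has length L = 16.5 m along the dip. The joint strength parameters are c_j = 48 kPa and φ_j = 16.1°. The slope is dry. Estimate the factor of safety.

FS = 2.13

Resolving the block weight along and normal to the plane and applying the Mohr–Coulomb strength on the joint:
N' = W cosα = 986·cos29.6° = 857.3 kN/m
Driving force T = W sinα = 986·sin29.6° = 487.0 kN/m
Resisting force R = c_j·L + N'·tanφ_j = 48·16.5 + 857.3·tan16.1° = 792.0 + 247.5 = 1039.5 kN/m
FS = R / T = 1039.5 / 487.0 = 2.134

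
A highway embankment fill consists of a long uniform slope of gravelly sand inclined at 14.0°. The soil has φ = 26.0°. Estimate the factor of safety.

For a dry cohesionless infinite slope the factor of safety is FS = tanφ / tanβ.
FS = tan26.0° / tan14.0° = 0.4877 / 0.2493 = 1.956

FS = 1.96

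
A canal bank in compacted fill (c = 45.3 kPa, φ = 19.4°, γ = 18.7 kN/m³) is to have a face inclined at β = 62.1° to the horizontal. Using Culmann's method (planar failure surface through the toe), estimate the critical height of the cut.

Culmann's analysis gives the critical failure plane at α_cr = (β + φ)/2 = (62.1 + 19.4)/2 = 40.8°, and the critical height
H_c = (4c/γ) · sinβ cosφ / [1 − cos(β − φ)]
    = (4·45.3/18.7) · sin62.1°·cos19.4° / [1 − cos(42.7°)]
    = 9.690 · 0.8838·0.9432 / [1 − 0.7349]
    = 9.690 · 0.8336 / 0.2651
    = 30.47 m

H_c = 30.47 m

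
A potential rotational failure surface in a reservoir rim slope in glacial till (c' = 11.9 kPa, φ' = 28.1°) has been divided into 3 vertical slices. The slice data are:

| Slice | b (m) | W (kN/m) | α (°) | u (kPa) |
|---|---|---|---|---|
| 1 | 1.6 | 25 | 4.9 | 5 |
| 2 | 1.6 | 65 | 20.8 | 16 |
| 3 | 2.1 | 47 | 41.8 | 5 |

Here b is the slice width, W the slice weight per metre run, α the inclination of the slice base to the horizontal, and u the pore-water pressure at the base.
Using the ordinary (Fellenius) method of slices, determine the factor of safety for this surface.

Ordinary method of slices: FS = Σ[c'·Δl_i + (W_i cosα_i − u_i·Δl_i)·tanφ'] / Σ W_i sinα_i, with Δl_i = b_i / cosα_i.
Slice 1: Δl = 1.6/cos4.9° = 1.606 m; N'_1 = 25·cos4.9° − 5·1.606 = 16.9; c'Δl = 19.11; W sinα = 2.1
Slice 2: Δl = 1.6/cos20.8° = 1.712 m; N'_2 = 65·cos20.8° − 16·1.712 = 33.4; c'Δl = 20.37; W sinα = 23.1
Slice 3: Δl = 2.1/cos41.8° = 2.817 m; N'_3 = 47·cos41.8° − 5·2.817 = 21.0; c'Δl = 33.52; W sinα = 31.3
Σc'Δl = 73.0 kN/m; ΣN' = 71.2 kN/m; ΣW sinα = 56.5 kN/m
Resisting = 73.0 + 71.2·tan28.1° = 73.0 + 38.0 = 111.0 kN/m
FS = 111.0 / 56.5 = 1.963

FS = 1.96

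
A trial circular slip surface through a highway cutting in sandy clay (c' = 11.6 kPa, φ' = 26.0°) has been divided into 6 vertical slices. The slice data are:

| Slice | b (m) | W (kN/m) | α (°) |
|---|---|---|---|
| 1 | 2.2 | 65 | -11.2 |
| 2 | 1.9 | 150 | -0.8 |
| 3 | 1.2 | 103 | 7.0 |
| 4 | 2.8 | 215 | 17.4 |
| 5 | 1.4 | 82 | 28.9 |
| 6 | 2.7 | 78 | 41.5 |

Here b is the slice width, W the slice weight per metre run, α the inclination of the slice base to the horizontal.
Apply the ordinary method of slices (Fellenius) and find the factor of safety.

Ordinary method of slices: FS = Σ[c'·Δl_i + (W_i cosα_i)·tanφ'] / Σ W_i sinα_i, with Δl_i = b_i / cosα_i.
Slice 1: Δl = 2.2/cos(-11.2°) = 2.243 m; N'_1 = 65·cos(-11.2°) = 63.8; c'Δl = 26.02; W sinα = -12.6
Slice 2: Δl = 1.9/cos(-0.8°) = 1.900 m; N'_2 = 150·cos(-0.8°) = 150.0; c'Δl = 22.04; W sinα = -2.1
Slice 3: Δl = 1.2/cos7.0° = 1.209 m; N'_3 = 103·cos7.0° = 102.2; c'Δl = 14.02; W sinα = 12.6
Slice 4: Δl = 2.8/cos17.4° = 2.934 m; N'_4 = 215·cos17.4° = 205.2; c'Δl = 34.04; W sinα = 64.3
Slice 5: Δl = 1.4/cos28.9° = 1.599 m; N'_5 = 82·cos28.9° = 71.8; c'Δl = 18.55; W sinα = 39.6
Slice 6: Δl = 2.7/cos41.5° = 3.605 m; N'_6 = 78·cos41.5° = 58.4; c'Δl = 41.82; W sinα = 51.7
Σc'Δl = 156.5 kN/m; ΣN' = 651.3 kN/m; ΣW sinα = 153.4 kN/m
Resisting = 156.5 + 651.3·tan26.0° = 156.5 + 317.7 = 474.2 kN/m
FS = 474.2 / 153.4 = 3.090

FS = 3.09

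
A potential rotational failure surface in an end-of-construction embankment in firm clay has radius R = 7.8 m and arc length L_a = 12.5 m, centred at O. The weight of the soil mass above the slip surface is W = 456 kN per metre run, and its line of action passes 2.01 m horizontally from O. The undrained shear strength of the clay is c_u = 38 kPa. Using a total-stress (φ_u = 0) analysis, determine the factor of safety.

Taking moments about the centre O, the resisting moment is provided by the undrained shear strength acting along the arc:
M_R = c_u·L_a·R = 38·12.50·7.8 = 3705.0 kN·m/m
M_D = W·d = 456·2.01 = 916.6 kN·m/m
FS = M_R / M_D = 3705.0 / 916.6 = 4.042

FS = 4.04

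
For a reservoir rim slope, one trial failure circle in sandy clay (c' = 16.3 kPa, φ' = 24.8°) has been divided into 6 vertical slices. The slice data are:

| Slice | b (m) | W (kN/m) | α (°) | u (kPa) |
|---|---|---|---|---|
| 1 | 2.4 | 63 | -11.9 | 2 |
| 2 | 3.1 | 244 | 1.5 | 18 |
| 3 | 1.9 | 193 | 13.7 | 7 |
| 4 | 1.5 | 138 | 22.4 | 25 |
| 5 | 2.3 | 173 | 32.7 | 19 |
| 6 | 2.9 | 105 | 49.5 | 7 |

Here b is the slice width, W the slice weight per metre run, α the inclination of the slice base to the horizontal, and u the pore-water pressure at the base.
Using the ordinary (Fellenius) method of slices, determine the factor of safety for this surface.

Ordinary method of slices: FS = Σ[c'·Δl_i + (W_i cosα_i − u_i·Δl_i)·tanφ'] / Σ W_i sinα_i, with Δl_i = b_i / cosα_i.
Slice 1: Δl = 2.4/cos(-11.9°) = 2.453 m; N'_1 = 63·cos(-11.9°) − 2·2.453 = 56.7; c'Δl = 39.98; W sinα = -13.0
Slice 2: Δl = 3.1/cos1.5° = 3.101 m; N'_2 = 244·cos1.5° − 18·3.101 = 188.1; c'Δl = 50.55; W sinα = 6.4
Slice 3: Δl = 1.9/cos13.7° = 1.956 m; N'_3 = 193·cos13.7° − 7·1.956 = 173.8; c'Δl = 31.88; W sinα = 45.7
Slice 4: Δl = 1.5/cos22.4° = 1.622 m; N'_4 = 138·cos22.4° − 25·1.622 = 87.0; c'Δl = 26.45; W sinα = 52.6
Slice 5: Δl = 2.3/cos32.7° = 2.733 m; N'_5 = 173·cos32.7° − 19·2.733 = 93.7; c'Δl = 44.55; W sinα = 93.5
Slice 6: Δl = 2.9/cos49.5° = 4.465 m; N'_6 = 105·cos49.5° − 7·4.465 = 36.9; c'Δl = 72.78; W sinα = 79.8
Σc'Δl = 266.2 kN/m; ΣN' = 636.3 kN/m; ΣW sinα = 265.0 kN/m
Resisting = 266.2 + 636.3·tan24.8° = 266.2 + 294.0 = 560.2 kN/m
FS = 560.2 / 265.0 = 2.114

FS = 2.11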